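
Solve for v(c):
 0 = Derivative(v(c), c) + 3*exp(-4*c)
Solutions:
 v(c) = C1 + 3*exp(-4*c)/4


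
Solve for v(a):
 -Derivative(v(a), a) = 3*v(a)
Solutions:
 v(a) = C1*exp(-3*a)


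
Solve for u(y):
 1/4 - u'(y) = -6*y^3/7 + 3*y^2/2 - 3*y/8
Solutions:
 u(y) = C1 + 3*y^4/14 - y^3/2 + 3*y^2/16 + y/4


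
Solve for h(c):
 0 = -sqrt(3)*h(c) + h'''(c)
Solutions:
 h(c) = C3*exp(3^(1/6)*c) + (C1*sin(3^(2/3)*c/2) + C2*cos(3^(2/3)*c/2))*exp(-3^(1/6)*c/2)


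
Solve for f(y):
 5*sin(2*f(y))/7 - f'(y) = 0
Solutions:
 -5*y/7 + log(cos(2*f(y)) - 1)/4 - log(cos(2*f(y)) + 1)/4 = C1


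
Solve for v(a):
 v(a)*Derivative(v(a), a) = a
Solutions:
 v(a) = -sqrt(C1 + a^2)
 v(a) = sqrt(C1 + a^2)


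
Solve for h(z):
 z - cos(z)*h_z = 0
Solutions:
 h(z) = C1 + Integral(z/cos(z), z)


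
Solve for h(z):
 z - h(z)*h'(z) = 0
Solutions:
 h(z) = -sqrt(C1 + z^2)
 h(z) = sqrt(C1 + z^2)


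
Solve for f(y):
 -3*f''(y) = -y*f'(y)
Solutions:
 f(y) = C1 + C2*erfi(sqrt(6)*y/6)


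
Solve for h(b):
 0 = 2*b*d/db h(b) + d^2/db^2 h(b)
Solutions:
 h(b) = C1 + C2*erf(b)


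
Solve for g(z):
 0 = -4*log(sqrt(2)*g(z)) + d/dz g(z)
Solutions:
 -Integral(1/(2*log(_y) + log(2)), (_y, g(z)))/2 = C1 - z


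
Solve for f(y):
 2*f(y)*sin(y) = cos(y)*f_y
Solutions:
 f(y) = C1/cos(y)^2


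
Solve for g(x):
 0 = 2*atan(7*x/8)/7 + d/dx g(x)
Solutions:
 g(x) = C1 - 2*x*atan(7*x/8)/7 + 8*log(49*x^2 + 64)/49


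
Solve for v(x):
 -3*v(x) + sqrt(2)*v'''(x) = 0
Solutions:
 v(x) = C3*exp(2^(5/6)*3^(1/3)*x/2) + (C1*sin(6^(5/6)*x/4) + C2*cos(6^(5/6)*x/4))*exp(-2^(5/6)*3^(1/3)*x/4)


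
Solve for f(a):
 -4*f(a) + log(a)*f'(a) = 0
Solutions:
 f(a) = C1*exp(4*li(a))


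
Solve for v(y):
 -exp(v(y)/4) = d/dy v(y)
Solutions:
 v(y) = 4*log(1/(C1 + y)) + 8*log(2)


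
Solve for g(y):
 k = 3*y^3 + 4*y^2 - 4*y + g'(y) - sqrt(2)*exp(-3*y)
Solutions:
 g(y) = C1 + k*y - 3*y^4/4 - 4*y^3/3 + 2*y^2 - sqrt(2)*exp(-3*y)/3


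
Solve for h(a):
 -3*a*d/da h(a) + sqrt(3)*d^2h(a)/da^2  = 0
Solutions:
 h(a) = C1 + C2*erfi(sqrt(2)*3^(1/4)*a/2)


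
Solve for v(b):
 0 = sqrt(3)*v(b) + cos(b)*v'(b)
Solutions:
 v(b) = C1*(sin(b) - 1)^(sqrt(3)/2)/(sin(b) + 1)^(sqrt(3)/2)


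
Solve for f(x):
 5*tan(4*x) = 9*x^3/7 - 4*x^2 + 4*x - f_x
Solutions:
 f(x) = C1 + 9*x^4/28 - 4*x^3/3 + 2*x^2 + 5*log(cos(4*x))/4


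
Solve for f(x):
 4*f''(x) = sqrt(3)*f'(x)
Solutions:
 f(x) = C1 + C2*exp(sqrt(3)*x/4)


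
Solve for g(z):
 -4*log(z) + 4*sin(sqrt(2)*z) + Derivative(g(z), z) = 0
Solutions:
 g(z) = C1 + 4*z*log(z) - 4*z + 2*sqrt(2)*cos(sqrt(2)*z)


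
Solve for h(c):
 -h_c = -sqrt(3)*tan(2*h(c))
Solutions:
 h(c) = -asin(C1*exp(2*sqrt(3)*c))/2 + pi/2
 h(c) = asin(C1*exp(2*sqrt(3)*c))/2


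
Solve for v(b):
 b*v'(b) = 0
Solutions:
 v(b) = C1


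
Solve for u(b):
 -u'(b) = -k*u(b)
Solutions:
 u(b) = C1*exp(b*k)


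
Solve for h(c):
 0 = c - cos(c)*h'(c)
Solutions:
 h(c) = C1 + Integral(c/cos(c), c)


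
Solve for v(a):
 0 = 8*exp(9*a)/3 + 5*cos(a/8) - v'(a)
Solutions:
 v(a) = C1 + 8*exp(9*a)/27 + 40*sin(a/8)


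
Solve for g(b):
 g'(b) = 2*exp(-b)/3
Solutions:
 g(b) = C1 - 2*exp(-b)/3


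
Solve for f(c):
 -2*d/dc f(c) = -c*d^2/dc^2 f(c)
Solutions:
 f(c) = C1 + C2*c^3


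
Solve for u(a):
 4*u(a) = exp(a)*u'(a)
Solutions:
 u(a) = C1*exp(-4*exp(-a))


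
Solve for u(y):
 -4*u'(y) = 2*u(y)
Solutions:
 u(y) = C1*exp(-y/2)


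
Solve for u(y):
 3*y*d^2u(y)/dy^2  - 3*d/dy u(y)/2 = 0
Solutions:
 u(y) = C1 + C2*y^(3/2)


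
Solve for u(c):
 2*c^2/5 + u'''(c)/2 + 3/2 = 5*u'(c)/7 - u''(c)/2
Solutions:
 u(c) = C1 + C2*exp(c*(-7 + sqrt(329))/14) + C3*exp(-c*(7 + sqrt(329))/14) + 14*c^3/75 + 49*c^2/125 + 4291*c/1250


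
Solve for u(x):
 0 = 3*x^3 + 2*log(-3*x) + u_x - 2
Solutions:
 u(x) = C1 - 3*x^4/4 - 2*x*log(-x) + 2*x*(2 - log(3))


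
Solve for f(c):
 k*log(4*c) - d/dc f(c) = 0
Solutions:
 f(c) = C1 + c*k*log(c) - c*k + c*k*log(4)


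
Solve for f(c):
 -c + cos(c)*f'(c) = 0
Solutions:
 f(c) = C1 + Integral(c/cos(c), c)


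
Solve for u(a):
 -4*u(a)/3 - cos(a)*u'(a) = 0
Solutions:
 u(a) = C1*(sin(a) - 1)^(2/3)/(sin(a) + 1)^(2/3)


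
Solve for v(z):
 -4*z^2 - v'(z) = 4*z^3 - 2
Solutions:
 v(z) = C1 - z^4 - 4*z^3/3 + 2*z


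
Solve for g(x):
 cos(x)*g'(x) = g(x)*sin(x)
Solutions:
 g(x) = C1/cos(x)


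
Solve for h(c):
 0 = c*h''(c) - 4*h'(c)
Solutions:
 h(c) = C1 + C2*c^5


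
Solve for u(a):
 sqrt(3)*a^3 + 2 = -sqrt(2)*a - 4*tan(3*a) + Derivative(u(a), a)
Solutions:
 u(a) = C1 + sqrt(3)*a^4/4 + sqrt(2)*a^2/2 + 2*a - 4*log(cos(3*a))/3


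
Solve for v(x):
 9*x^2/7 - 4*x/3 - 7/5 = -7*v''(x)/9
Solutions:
 v(x) = C1 + C2*x - 27*x^4/196 + 2*x^3/7 + 9*x^2/10


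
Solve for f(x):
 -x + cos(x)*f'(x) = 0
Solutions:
 f(x) = C1 + Integral(x/cos(x), x)


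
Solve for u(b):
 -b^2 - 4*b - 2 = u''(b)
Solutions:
 u(b) = C1 + C2*b - b^4/12 - 2*b^3/3 - b^2


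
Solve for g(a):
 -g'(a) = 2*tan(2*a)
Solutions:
 g(a) = C1 + log(cos(2*a))


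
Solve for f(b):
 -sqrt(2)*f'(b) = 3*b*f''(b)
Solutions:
 f(b) = C1 + C2*b^(1 - sqrt(2)/3)


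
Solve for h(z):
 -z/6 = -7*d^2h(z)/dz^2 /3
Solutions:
 h(z) = C1 + C2*z + z^3/84


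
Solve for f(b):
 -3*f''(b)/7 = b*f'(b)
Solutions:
 f(b) = C1 + C2*erf(sqrt(42)*b/6)


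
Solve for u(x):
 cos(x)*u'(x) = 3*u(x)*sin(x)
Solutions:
 u(x) = C1/cos(x)^3


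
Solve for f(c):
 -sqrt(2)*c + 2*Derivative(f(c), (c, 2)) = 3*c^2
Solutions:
 f(c) = C1 + C2*c + c^4/8 + sqrt(2)*c^3/12


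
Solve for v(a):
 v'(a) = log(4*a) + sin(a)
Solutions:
 v(a) = C1 + a*log(a) - a + 2*a*log(2) - cos(a)


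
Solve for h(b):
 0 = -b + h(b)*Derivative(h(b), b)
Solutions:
 h(b) = -sqrt(C1 + b^2)
 h(b) = sqrt(C1 + b^2)


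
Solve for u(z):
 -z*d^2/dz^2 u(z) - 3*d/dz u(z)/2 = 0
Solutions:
 u(z) = C1 + C2/sqrt(z)


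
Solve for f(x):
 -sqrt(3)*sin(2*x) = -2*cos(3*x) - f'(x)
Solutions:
 f(x) = C1 - 2*sin(3*x)/3 - sqrt(3)*cos(2*x)/2


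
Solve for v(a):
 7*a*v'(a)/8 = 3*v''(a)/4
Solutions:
 v(a) = C1 + C2*erfi(sqrt(21)*a/6)


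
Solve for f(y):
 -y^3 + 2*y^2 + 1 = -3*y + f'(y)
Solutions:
 f(y) = C1 - y^4/4 + 2*y^3/3 + 3*y^2/2 + y


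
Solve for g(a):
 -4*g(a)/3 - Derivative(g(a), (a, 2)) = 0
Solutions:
 g(a) = C1*sin(2*sqrt(3)*a/3) + C2*cos(2*sqrt(3)*a/3)


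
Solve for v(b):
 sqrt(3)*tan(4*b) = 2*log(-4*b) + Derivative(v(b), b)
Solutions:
 v(b) = C1 - 2*b*log(-b) - 4*b*log(2) + 2*b - sqrt(3)*log(cos(4*b))/4


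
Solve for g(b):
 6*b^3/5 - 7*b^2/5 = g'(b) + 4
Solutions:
 g(b) = C1 + 3*b^4/10 - 7*b^3/15 - 4*b


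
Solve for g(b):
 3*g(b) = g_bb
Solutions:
 g(b) = C1*exp(-sqrt(3)*b) + C2*exp(sqrt(3)*b)


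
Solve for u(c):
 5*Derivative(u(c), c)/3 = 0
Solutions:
 u(c) = C1


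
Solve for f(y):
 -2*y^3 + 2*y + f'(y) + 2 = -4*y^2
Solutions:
 f(y) = C1 + y^4/2 - 4*y^3/3 - y^2 - 2*y


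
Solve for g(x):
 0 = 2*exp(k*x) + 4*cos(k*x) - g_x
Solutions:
 g(x) = C1 + 2*exp(k*x)/k + 4*sin(k*x)/k


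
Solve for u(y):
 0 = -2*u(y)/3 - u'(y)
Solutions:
 u(y) = C1*exp(-2*y/3)


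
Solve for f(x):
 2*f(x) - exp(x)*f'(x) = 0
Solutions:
 f(x) = C1*exp(-2*exp(-x))


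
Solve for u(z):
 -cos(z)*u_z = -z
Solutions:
 u(z) = C1 + Integral(z/cos(z), z)


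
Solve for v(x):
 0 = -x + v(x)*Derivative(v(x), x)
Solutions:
 v(x) = -sqrt(C1 + x^2)
 v(x) = sqrt(C1 + x^2)


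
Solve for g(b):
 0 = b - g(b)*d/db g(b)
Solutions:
 g(b) = -sqrt(C1 + b^2)
 g(b) = sqrt(C1 + b^2)


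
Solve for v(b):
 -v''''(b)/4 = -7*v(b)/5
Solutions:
 v(b) = C1*exp(-sqrt(2)*5^(3/4)*7^(1/4)*b/5) + C2*exp(sqrt(2)*5^(3/4)*7^(1/4)*b/5) + C3*sin(sqrt(2)*5^(3/4)*7^(1/4)*b/5) + C4*cos(sqrt(2)*5^(3/4)*7^(1/4)*b/5)


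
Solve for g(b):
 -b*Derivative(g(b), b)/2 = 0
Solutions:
 g(b) = C1


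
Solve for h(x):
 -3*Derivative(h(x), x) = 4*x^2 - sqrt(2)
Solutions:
 h(x) = C1 - 4*x^3/9 + sqrt(2)*x/3


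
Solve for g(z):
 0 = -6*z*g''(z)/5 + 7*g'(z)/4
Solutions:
 g(z) = C1 + C2*z^(59/24)


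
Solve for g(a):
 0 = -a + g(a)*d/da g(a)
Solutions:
 g(a) = -sqrt(C1 + a^2)
 g(a) = sqrt(C1 + a^2)


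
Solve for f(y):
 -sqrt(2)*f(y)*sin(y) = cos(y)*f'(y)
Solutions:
 f(y) = C1*cos(y)^(sqrt(2))


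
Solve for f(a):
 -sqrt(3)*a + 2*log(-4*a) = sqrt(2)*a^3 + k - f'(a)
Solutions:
 f(a) = C1 + sqrt(2)*a^4/4 + sqrt(3)*a^2/2 + a*(k - 4*log(2) + 2) - 2*a*log(-a)


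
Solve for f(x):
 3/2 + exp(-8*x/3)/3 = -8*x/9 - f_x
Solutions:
 f(x) = C1 - 4*x^2/9 - 3*x/2 + exp(-8*x/3)/8


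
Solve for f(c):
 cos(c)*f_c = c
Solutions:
 f(c) = C1 + Integral(c/cos(c), c)


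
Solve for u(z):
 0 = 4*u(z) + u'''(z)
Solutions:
 u(z) = C3*exp(-2^(2/3)*z) + (C1*sin(2^(2/3)*sqrt(3)*z/2) + C2*cos(2^(2/3)*sqrt(3)*z/2))*exp(2^(2/3)*z/2)


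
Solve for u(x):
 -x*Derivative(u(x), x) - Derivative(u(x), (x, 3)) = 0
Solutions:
 u(x) = C1 + Integral(C2*airyai(-x) + C3*airybi(-x), x)


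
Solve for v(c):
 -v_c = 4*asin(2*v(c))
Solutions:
 Integral(1/asin(2*_y), (_y, v(c))) = C1 - 4*c


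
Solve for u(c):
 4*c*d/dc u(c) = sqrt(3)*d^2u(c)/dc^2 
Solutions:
 u(c) = C1 + C2*erfi(sqrt(2)*3^(3/4)*c/3)


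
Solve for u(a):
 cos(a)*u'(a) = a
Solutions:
 u(a) = C1 + Integral(a/cos(a), a)


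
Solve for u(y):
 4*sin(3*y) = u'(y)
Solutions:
 u(y) = C1 - 4*cos(3*y)/3


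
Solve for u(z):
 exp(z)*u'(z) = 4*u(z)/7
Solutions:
 u(z) = C1*exp(-4*exp(-z)/7)


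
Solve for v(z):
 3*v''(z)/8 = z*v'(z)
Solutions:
 v(z) = C1 + C2*erfi(2*sqrt(3)*z/3)


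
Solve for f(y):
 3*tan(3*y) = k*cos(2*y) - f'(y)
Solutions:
 f(y) = C1 + k*sin(2*y)/2 + log(cos(3*y))


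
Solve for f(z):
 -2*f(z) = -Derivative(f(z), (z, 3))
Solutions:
 f(z) = C3*exp(2^(1/3)*z) + (C1*sin(2^(1/3)*sqrt(3)*z/2) + C2*cos(2^(1/3)*sqrt(3)*z/2))*exp(-2^(1/3)*z/2)


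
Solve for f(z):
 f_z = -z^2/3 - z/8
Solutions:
 f(z) = C1 - z^3/9 - z^2/16


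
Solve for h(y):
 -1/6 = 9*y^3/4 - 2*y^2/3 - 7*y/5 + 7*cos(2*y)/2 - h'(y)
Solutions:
 h(y) = C1 + 9*y^4/16 - 2*y^3/9 - 7*y^2/10 + y/6 + 7*sin(2*y)/4


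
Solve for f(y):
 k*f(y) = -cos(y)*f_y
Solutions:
 f(y) = C1*exp(k*(log(sin(y) - 1) - log(sin(y) + 1))/2)


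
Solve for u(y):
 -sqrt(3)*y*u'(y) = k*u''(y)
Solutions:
 u(y) = C1 + C2*sqrt(k)*erf(sqrt(2)*3^(1/4)*y*sqrt(1/k)/2)


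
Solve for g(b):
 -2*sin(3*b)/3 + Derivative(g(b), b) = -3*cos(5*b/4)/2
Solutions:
 g(b) = C1 - 6*sin(5*b/4)/5 - 2*cos(3*b)/9


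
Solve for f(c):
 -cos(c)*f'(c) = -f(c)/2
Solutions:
 f(c) = C1*(sin(c) + 1)^(1/4)/(sin(c) - 1)^(1/4)


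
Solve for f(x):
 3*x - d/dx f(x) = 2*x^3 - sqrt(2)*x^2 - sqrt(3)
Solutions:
 f(x) = C1 - x^4/2 + sqrt(2)*x^3/3 + 3*x^2/2 + sqrt(3)*x


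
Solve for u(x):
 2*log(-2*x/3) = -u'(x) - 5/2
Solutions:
 u(x) = C1 - 2*x*log(-x) + x*(-2*log(2) - 1/2 + 2*log(3))


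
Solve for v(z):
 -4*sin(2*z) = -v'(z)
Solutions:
 v(z) = C1 - 2*cos(2*z)


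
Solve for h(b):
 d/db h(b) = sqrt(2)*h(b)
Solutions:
 h(b) = C1*exp(sqrt(2)*b)


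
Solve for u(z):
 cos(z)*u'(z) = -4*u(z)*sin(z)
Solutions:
 u(z) = C1*cos(z)^4


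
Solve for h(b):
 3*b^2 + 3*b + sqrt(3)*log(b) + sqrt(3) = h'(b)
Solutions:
 h(b) = C1 + b^3 + 3*b^2/2 + sqrt(3)*b*log(b)


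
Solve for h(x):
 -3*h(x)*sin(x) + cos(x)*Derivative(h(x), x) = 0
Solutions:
 h(x) = C1/cos(x)^3


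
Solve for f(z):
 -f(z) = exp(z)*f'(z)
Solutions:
 f(z) = C1*exp(exp(-z))


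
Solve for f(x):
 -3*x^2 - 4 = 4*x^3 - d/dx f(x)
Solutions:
 f(x) = C1 + x^4 + x^3 + 4*x


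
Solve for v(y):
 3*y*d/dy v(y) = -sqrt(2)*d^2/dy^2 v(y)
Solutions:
 v(y) = C1 + C2*erf(2^(1/4)*sqrt(3)*y/2)


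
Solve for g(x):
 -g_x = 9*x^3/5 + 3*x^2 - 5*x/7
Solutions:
 g(x) = C1 - 9*x^4/20 - x^3 + 5*x^2/14


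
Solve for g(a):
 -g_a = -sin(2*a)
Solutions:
 g(a) = C1 - cos(2*a)/2


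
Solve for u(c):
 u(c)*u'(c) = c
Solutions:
 u(c) = -sqrt(C1 + c^2)
 u(c) = sqrt(C1 + c^2)


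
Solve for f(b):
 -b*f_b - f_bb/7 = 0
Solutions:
 f(b) = C1 + C2*erf(sqrt(14)*b/2)


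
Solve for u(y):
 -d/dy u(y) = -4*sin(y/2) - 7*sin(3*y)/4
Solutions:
 u(y) = C1 - 8*cos(y/2) - 7*cos(3*y)/12


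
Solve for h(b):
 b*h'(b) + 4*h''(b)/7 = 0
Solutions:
 h(b) = C1 + C2*erf(sqrt(14)*b/4)


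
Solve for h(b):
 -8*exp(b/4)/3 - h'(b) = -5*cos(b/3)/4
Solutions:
 h(b) = C1 - 32*exp(b/4)/3 + 15*sin(b/3)/4


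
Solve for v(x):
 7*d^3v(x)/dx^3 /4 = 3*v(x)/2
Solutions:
 v(x) = C3*exp(6^(1/3)*7^(2/3)*x/7) + (C1*sin(2^(1/3)*3^(5/6)*7^(2/3)*x/14) + C2*cos(2^(1/3)*3^(5/6)*7^(2/3)*x/14))*exp(-6^(1/3)*7^(2/3)*x/14)


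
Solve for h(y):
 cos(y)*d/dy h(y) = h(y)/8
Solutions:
 h(y) = C1*(sin(y) + 1)^(1/16)/(sin(y) - 1)^(1/16)


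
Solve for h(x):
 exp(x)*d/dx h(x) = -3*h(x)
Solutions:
 h(x) = C1*exp(3*exp(-x))


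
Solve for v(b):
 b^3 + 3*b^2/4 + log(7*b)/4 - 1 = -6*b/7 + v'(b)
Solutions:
 v(b) = C1 + b^4/4 + b^3/4 + 3*b^2/7 + b*log(b)/4 - 5*b/4 + b*log(7)/4


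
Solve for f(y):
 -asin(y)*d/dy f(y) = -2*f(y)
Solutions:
 f(y) = C1*exp(2*Integral(1/asin(y), y))


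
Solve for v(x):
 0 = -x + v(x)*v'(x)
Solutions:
 v(x) = -sqrt(C1 + x^2)
 v(x) = sqrt(C1 + x^2)


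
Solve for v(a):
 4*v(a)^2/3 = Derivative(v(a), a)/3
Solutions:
 v(a) = -1/(C1 + 4*a)


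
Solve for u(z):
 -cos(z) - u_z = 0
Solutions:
 u(z) = C1 - sin(z)


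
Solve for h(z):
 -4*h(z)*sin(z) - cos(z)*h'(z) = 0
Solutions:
 h(z) = C1*cos(z)^4


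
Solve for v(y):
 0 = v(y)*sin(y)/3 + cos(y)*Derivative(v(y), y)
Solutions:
 v(y) = C1*cos(y)^(1/3)


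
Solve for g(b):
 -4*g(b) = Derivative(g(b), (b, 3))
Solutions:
 g(b) = C3*exp(-2^(2/3)*b) + (C1*sin(2^(2/3)*sqrt(3)*b/2) + C2*cos(2^(2/3)*sqrt(3)*b/2))*exp(2^(2/3)*b/2)


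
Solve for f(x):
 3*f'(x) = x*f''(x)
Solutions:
 f(x) = C1 + C2*x^4


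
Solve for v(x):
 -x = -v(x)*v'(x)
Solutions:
 v(x) = -sqrt(C1 + x^2)
 v(x) = sqrt(C1 + x^2)


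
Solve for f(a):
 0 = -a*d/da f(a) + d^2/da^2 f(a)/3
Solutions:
 f(a) = C1 + C2*erfi(sqrt(6)*a/2)


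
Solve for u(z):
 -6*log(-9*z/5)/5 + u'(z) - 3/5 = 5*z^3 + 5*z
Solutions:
 u(z) = C1 + 5*z^4/4 + 5*z^2/2 + 6*z*log(-z)/5 + 3*z*(-2*log(5) - 1 + 4*log(3))/5


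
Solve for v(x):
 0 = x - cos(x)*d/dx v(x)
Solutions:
 v(x) = C1 + Integral(x/cos(x), x)


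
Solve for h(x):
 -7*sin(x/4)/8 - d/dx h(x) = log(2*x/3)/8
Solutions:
 h(x) = C1 - x*log(x)/8 - x*log(2)/8 + x/8 + x*log(3)/8 + 7*cos(x/4)/2


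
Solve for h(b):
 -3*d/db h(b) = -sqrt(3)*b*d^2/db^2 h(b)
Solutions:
 h(b) = C1 + C2*b^(1 + sqrt(3))


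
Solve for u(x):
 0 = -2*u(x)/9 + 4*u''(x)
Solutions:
 u(x) = C1*exp(-sqrt(2)*x/6) + C2*exp(sqrt(2)*x/6)


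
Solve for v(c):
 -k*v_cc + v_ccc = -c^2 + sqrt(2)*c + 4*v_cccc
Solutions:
 v(c) = C1 + C2*c + C3*exp(c*(1 - sqrt(1 - 16*k))/8) + C4*exp(c*(sqrt(1 - 16*k) + 1)/8) + c^4/(12*k) + c^3*(-sqrt(2) + 2/k)/(6*k) + c^2*(-4 - sqrt(2)/2 + 1/k)/k^2


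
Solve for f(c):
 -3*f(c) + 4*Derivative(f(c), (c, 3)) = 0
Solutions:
 f(c) = C3*exp(6^(1/3)*c/2) + (C1*sin(2^(1/3)*3^(5/6)*c/4) + C2*cos(2^(1/3)*3^(5/6)*c/4))*exp(-6^(1/3)*c/4)


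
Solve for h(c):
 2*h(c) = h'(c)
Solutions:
 h(c) = C1*exp(2*c)


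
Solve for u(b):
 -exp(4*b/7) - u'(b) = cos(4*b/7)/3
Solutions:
 u(b) = C1 - 7*exp(4*b/7)/4 - 7*sin(4*b/7)/12


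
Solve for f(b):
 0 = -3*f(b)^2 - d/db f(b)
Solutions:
 f(b) = 1/(C1 + 3*b)


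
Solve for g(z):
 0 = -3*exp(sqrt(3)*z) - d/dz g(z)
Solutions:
 g(z) = C1 - sqrt(3)*exp(sqrt(3)*z)


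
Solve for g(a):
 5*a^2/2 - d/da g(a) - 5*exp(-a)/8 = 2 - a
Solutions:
 g(a) = C1 + 5*a^3/6 + a^2/2 - 2*a + 5*exp(-a)/8


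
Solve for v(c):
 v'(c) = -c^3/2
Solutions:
 v(c) = C1 - c^4/8


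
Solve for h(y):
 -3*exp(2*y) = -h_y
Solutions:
 h(y) = C1 + 3*exp(2*y)/2


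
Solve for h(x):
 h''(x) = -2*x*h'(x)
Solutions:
 h(x) = C1 + C2*erf(x)


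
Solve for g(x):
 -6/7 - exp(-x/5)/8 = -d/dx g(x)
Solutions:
 g(x) = C1 + 6*x/7 - 5*exp(-x/5)/8


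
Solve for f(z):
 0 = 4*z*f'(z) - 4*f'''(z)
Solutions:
 f(z) = C1 + Integral(C2*airyai(z) + C3*airybi(z), z)


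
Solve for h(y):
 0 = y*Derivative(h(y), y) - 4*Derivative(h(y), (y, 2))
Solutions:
 h(y) = C1 + C2*erfi(sqrt(2)*y/4)


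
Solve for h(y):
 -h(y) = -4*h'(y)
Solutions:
 h(y) = C1*exp(y/4)


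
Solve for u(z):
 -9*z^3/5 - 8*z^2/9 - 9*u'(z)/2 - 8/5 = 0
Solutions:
 u(z) = C1 - z^4/10 - 16*z^3/243 - 16*z/45


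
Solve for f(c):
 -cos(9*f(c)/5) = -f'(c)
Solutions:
 -c - 5*log(sin(9*f(c)/5) - 1)/18 + 5*log(sin(9*f(c)/5) + 1)/18 = C1


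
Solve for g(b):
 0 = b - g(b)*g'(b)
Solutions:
 g(b) = -sqrt(C1 + b^2)
 g(b) = sqrt(C1 + b^2)


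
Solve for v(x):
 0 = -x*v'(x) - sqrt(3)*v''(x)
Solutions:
 v(x) = C1 + C2*erf(sqrt(2)*3^(3/4)*x/6)


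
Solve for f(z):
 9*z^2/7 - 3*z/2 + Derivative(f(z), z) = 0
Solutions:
 f(z) = C1 - 3*z^3/7 + 3*z^2/4


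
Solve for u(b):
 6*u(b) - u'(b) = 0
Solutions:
 u(b) = C1*exp(6*b)


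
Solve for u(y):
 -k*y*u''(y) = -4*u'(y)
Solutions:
 u(y) = C1 + y^(((re(k) + 4)*re(k) + im(k)^2)/(re(k)^2 + im(k)^2))*(C2*sin(4*log(y)*Abs(im(k))/(re(k)^2 + im(k)^2)) + C3*cos(4*log(y)*im(k)/(re(k)^2 + im(k)^2)))


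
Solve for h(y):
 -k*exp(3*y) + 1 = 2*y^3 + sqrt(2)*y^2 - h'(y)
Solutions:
 h(y) = C1 + k*exp(3*y)/3 + y^4/2 + sqrt(2)*y^3/3 - y


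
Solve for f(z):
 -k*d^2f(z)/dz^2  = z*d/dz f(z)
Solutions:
 f(z) = C1 + C2*sqrt(k)*erf(sqrt(2)*z*sqrt(1/k)/2)


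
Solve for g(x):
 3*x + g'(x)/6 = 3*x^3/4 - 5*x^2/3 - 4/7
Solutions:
 g(x) = C1 + 9*x^4/8 - 10*x^3/3 - 9*x^2 - 24*x/7


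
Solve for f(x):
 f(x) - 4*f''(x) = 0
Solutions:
 f(x) = C1*exp(-x/2) + C2*exp(x/2)


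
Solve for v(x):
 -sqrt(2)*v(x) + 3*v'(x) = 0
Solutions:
 v(x) = C1*exp(sqrt(2)*x/3)


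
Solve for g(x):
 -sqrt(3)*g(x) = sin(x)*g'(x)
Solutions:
 g(x) = C1*(cos(x) + 1)^(sqrt(3)/2)/(cos(x) - 1)^(sqrt(3)/2)


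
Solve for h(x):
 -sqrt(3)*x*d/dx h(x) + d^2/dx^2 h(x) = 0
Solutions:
 h(x) = C1 + C2*erfi(sqrt(2)*3^(1/4)*x/2)


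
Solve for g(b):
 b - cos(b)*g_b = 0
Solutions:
 g(b) = C1 + Integral(b/cos(b), b)


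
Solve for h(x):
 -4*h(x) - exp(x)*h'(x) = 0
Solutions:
 h(x) = C1*exp(4*exp(-x))


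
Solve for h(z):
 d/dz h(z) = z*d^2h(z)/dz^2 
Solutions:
 h(z) = C1 + C2*z^2


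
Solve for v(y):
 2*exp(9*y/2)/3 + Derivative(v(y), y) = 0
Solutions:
 v(y) = C1 - 4*exp(9*y/2)/27


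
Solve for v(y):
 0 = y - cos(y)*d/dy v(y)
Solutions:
 v(y) = C1 + Integral(y/cos(y), y)


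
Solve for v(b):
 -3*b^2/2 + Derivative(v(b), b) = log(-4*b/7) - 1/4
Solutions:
 v(b) = C1 + b^3/2 + b*log(-b) + b*(-log(7) - 5/4 + 2*log(2))


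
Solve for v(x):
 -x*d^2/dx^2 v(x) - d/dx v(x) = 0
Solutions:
 v(x) = C1 + C2*log(x)


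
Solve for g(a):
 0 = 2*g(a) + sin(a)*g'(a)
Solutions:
 g(a) = C1*(cos(a) + 1)/(cos(a) - 1)


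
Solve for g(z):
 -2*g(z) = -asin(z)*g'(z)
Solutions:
 g(z) = C1*exp(2*Integral(1/asin(z), z))


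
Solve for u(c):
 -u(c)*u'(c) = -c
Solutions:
 u(c) = -sqrt(C1 + c^2)
 u(c) = sqrt(C1 + c^2)


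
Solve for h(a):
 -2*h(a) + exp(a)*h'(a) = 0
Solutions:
 h(a) = C1*exp(-2*exp(-a))


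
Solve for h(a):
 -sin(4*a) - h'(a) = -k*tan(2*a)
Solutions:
 h(a) = C1 - k*log(cos(2*a))/2 + cos(4*a)/4


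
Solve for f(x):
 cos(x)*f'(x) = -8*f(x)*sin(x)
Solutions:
 f(x) = C1*cos(x)^8


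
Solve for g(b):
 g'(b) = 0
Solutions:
 g(b) = C1


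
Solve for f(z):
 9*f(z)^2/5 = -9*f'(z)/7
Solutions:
 f(z) = 5/(C1 + 7*z)


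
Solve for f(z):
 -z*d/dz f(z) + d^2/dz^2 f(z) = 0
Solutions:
 f(z) = C1 + C2*erfi(sqrt(2)*z/2)


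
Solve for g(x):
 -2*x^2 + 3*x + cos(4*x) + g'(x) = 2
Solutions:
 g(x) = C1 + 2*x^3/3 - 3*x^2/2 + 2*x - sin(4*x)/4


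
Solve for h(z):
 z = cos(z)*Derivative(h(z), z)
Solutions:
 h(z) = C1 + Integral(z/cos(z), z)


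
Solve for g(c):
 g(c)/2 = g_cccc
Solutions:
 g(c) = C1*exp(-2^(3/4)*c/2) + C2*exp(2^(3/4)*c/2) + C3*sin(2^(3/4)*c/2) + C4*cos(2^(3/4)*c/2)


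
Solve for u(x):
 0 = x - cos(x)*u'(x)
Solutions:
 u(x) = C1 + Integral(x/cos(x), x)


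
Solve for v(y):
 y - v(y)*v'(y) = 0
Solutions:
 v(y) = -sqrt(C1 + y^2)
 v(y) = sqrt(C1 + y^2)


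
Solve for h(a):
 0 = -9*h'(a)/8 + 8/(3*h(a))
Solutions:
 h(a) = -sqrt(C1 + 384*a)/9
 h(a) = sqrt(C1 + 384*a)/9


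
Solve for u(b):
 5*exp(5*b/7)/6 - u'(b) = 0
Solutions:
 u(b) = C1 + 7*exp(5*b/7)/6


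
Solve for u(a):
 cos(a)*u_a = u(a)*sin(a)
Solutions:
 u(a) = C1/cos(a)


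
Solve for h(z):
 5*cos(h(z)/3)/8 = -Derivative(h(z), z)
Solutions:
 5*z/8 - 3*log(sin(h(z)/3) - 1)/2 + 3*log(sin(h(z)/3) + 1)/2 = C1


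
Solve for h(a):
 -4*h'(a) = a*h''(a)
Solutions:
 h(a) = C1 + C2/a^3


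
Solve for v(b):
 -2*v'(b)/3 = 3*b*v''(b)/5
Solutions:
 v(b) = C1 + C2/b^(1/9)


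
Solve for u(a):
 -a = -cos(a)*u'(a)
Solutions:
 u(a) = C1 + Integral(a/cos(a), a)


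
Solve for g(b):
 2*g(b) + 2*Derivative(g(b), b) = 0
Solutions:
 g(b) = C1*exp(-b)


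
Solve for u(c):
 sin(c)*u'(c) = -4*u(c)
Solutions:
 u(c) = C1*(cos(c)^2 + 2*cos(c) + 1)/(cos(c)^2 - 2*cos(c) + 1)


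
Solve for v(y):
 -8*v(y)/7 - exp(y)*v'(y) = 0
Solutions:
 v(y) = C1*exp(8*exp(-y)/7)


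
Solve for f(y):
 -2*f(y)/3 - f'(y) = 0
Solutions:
 f(y) = C1*exp(-2*y/3)


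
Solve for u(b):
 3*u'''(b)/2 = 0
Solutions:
 u(b) = C1 + C2*b + C3*b^2


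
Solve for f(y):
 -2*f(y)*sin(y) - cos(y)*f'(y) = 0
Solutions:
 f(y) = C1*cos(y)^2


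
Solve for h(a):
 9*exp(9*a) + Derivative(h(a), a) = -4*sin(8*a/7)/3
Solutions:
 h(a) = C1 - exp(9*a) + 7*cos(8*a/7)/6


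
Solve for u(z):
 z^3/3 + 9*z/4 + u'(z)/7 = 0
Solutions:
 u(z) = C1 - 7*z^4/12 - 63*z^2/8


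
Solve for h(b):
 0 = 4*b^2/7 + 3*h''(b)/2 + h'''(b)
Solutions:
 h(b) = C1 + C2*b + C3*exp(-3*b/2) - 2*b^4/63 + 16*b^3/189 - 32*b^2/189


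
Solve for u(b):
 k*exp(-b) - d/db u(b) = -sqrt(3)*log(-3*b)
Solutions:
 u(b) = C1 + sqrt(3)*b*log(-b) + sqrt(3)*b*(-1 + log(3)) - k*exp(-b)


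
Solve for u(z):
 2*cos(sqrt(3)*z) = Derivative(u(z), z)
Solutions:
 u(z) = C1 + 2*sqrt(3)*sin(sqrt(3)*z)/3


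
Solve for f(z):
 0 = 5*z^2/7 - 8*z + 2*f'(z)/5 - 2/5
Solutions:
 f(z) = C1 - 25*z^3/42 + 10*z^2 + z


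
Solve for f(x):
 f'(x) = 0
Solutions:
 f(x) = C1


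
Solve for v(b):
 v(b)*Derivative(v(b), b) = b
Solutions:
 v(b) = -sqrt(C1 + b^2)
 v(b) = sqrt(C1 + b^2)


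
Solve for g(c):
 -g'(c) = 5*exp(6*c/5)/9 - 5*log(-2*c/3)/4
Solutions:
 g(c) = C1 + 5*c*log(-c)/4 + 5*c*(-log(3) - 1 + log(2))/4 - 25*exp(6*c/5)/54


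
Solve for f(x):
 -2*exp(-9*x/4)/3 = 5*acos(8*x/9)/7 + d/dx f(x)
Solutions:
 f(x) = C1 - 5*x*acos(8*x/9)/7 + 5*sqrt(81 - 64*x^2)/56 + 8*exp(-9*x/4)/27


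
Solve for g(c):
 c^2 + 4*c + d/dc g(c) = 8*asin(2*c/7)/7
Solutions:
 g(c) = C1 - c^3/3 - 2*c^2 + 8*c*asin(2*c/7)/7 + 4*sqrt(49 - 4*c^2)/7


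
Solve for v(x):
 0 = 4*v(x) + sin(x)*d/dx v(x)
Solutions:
 v(x) = C1*(cos(x)^2 + 2*cos(x) + 1)/(cos(x)^2 - 2*cos(x) + 1)


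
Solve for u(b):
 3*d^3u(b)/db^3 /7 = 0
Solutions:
 u(b) = C1 + C2*b + C3*b^2


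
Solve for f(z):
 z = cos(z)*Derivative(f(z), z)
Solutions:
 f(z) = C1 + Integral(z/cos(z), z)


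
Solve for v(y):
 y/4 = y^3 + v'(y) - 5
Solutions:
 v(y) = C1 - y^4/4 + y^2/8 + 5*y


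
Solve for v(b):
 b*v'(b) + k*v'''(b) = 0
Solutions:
 v(b) = C1 + Integral(C2*airyai(b*(-1/k)^(1/3)) + C3*airybi(b*(-1/k)^(1/3)), b)


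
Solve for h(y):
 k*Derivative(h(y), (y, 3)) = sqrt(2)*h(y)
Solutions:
 h(y) = C1*exp(2^(1/6)*y*(1/k)^(1/3)) + C2*exp(2^(1/6)*y*(-1 + sqrt(3)*I)*(1/k)^(1/3)/2) + C3*exp(-2^(1/6)*y*(1 + sqrt(3)*I)*(1/k)^(1/3)/2)


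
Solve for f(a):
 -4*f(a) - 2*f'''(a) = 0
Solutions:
 f(a) = C3*exp(-2^(1/3)*a) + (C1*sin(2^(1/3)*sqrt(3)*a/2) + C2*cos(2^(1/3)*sqrt(3)*a/2))*exp(2^(1/3)*a/2)


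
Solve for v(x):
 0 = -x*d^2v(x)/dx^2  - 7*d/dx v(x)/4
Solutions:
 v(x) = C1 + C2/x^(3/4)


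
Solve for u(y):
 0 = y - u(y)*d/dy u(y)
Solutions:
 u(y) = -sqrt(C1 + y^2)
 u(y) = sqrt(C1 + y^2)


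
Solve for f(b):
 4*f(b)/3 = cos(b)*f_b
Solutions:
 f(b) = C1*(sin(b) + 1)^(2/3)/(sin(b) - 1)^(2/3)


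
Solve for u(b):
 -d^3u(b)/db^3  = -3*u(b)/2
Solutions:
 u(b) = C3*exp(2^(2/3)*3^(1/3)*b/2) + (C1*sin(2^(2/3)*3^(5/6)*b/4) + C2*cos(2^(2/3)*3^(5/6)*b/4))*exp(-2^(2/3)*3^(1/3)*b/4)


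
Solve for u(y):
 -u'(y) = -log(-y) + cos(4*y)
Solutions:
 u(y) = C1 + y*log(-y) - y - sin(4*y)/4


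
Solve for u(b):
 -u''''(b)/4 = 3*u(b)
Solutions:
 u(b) = (C1*sin(3^(1/4)*b) + C2*cos(3^(1/4)*b))*exp(-3^(1/4)*b) + (C3*sin(3^(1/4)*b) + C4*cos(3^(1/4)*b))*exp(3^(1/4)*b)


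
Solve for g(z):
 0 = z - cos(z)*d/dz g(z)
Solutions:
 g(z) = C1 + Integral(z/cos(z), z)


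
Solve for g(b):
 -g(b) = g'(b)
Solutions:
 g(b) = C1*exp(-b)


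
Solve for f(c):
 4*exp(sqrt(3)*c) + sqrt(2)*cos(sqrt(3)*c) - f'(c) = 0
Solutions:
 f(c) = C1 + 4*sqrt(3)*exp(sqrt(3)*c)/3 + sqrt(6)*sin(sqrt(3)*c)/3


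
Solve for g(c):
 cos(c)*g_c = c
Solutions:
 g(c) = C1 + Integral(c/cos(c), c)


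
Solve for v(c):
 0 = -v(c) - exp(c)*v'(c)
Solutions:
 v(c) = C1*exp(exp(-c))


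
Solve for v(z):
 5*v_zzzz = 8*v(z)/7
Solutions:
 v(z) = C1*exp(-70^(3/4)*z/35) + C2*exp(70^(3/4)*z/35) + C3*sin(70^(3/4)*z/35) + C4*cos(70^(3/4)*z/35)


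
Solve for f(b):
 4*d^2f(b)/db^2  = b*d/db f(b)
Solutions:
 f(b) = C1 + C2*erfi(sqrt(2)*b/4)


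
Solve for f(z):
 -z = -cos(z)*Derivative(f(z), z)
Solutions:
 f(z) = C1 + Integral(z/cos(z), z)


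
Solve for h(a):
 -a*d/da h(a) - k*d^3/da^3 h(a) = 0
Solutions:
 h(a) = C1 + Integral(C2*airyai(a*(-1/k)^(1/3)) + C3*airybi(a*(-1/k)^(1/3)), a)


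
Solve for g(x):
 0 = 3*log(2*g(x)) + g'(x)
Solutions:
 Integral(1/(log(_y) + log(2)), (_y, g(x)))/3 = C1 - x


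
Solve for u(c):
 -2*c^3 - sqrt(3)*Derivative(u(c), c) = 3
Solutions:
 u(c) = C1 - sqrt(3)*c^4/6 - sqrt(3)*c


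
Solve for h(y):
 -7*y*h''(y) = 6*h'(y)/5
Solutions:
 h(y) = C1 + C2*y^(29/35)


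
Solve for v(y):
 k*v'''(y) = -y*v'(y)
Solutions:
 v(y) = C1 + Integral(C2*airyai(y*(-1/k)^(1/3)) + C3*airybi(y*(-1/k)^(1/3)), y)


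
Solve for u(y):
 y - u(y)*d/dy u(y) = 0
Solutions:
 u(y) = -sqrt(C1 + y^2)
 u(y) = sqrt(C1 + y^2)


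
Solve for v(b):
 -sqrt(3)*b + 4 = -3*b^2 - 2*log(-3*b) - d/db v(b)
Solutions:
 v(b) = C1 - b^3 + sqrt(3)*b^2/2 - 2*b*log(-b) + 2*b*(-log(3) - 1)


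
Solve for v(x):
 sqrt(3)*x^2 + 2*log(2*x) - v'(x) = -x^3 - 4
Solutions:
 v(x) = C1 + x^4/4 + sqrt(3)*x^3/3 + 2*x*log(x) + x*log(4) + 2*x


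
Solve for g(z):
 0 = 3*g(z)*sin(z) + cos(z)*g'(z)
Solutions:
 g(z) = C1*cos(z)^3


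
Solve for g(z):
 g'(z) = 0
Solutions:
 g(z) = C1


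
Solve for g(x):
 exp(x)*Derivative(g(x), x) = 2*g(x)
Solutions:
 g(x) = C1*exp(-2*exp(-x))


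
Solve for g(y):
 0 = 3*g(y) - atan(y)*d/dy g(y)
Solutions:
 g(y) = C1*exp(3*Integral(1/atan(y), y))


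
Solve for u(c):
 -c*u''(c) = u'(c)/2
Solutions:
 u(c) = C1 + C2*sqrt(c)


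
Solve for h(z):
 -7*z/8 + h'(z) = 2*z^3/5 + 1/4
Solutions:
 h(z) = C1 + z^4/10 + 7*z^2/16 + z/4


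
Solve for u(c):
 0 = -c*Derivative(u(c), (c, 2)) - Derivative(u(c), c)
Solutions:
 u(c) = C1 + C2*log(c)


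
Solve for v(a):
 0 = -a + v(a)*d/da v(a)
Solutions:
 v(a) = -sqrt(C1 + a^2)
 v(a) = sqrt(C1 + a^2)


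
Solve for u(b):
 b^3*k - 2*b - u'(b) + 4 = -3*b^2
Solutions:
 u(b) = C1 + b^4*k/4 + b^3 - b^2 + 4*b


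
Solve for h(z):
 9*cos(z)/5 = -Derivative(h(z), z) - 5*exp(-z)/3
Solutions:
 h(z) = C1 - 9*sin(z)/5 + 5*exp(-z)/3


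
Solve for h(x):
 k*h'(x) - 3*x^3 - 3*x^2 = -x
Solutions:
 h(x) = C1 + 3*x^4/(4*k) + x^3/k - x^2/(2*k)


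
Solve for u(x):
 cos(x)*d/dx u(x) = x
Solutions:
 u(x) = C1 + Integral(x/cos(x), x)


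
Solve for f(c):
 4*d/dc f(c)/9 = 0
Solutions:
 f(c) = C1


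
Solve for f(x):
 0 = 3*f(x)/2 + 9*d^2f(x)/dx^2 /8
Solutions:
 f(x) = C1*sin(2*sqrt(3)*x/3) + C2*cos(2*sqrt(3)*x/3)


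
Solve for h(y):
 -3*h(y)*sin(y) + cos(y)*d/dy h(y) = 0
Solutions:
 h(y) = C1/cos(y)^3


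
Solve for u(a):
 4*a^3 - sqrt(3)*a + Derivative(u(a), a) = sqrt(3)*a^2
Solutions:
 u(a) = C1 - a^4 + sqrt(3)*a^3/3 + sqrt(3)*a^2/2


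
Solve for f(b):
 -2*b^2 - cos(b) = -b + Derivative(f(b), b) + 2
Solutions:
 f(b) = C1 - 2*b^3/3 + b^2/2 - 2*b - sin(b)


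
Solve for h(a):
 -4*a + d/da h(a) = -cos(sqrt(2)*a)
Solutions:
 h(a) = C1 + 2*a^2 - sqrt(2)*sin(sqrt(2)*a)/2


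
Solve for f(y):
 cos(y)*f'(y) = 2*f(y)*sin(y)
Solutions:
 f(y) = C1/cos(y)^2


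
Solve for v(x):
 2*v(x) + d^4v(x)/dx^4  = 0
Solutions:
 v(x) = (C1*sin(2^(3/4)*x/2) + C2*cos(2^(3/4)*x/2))*exp(-2^(3/4)*x/2) + (C3*sin(2^(3/4)*x/2) + C4*cos(2^(3/4)*x/2))*exp(2^(3/4)*x/2)


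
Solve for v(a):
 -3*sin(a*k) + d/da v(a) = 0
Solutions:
 v(a) = C1 - 3*cos(a*k)/k


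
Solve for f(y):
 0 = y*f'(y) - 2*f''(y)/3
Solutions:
 f(y) = C1 + C2*erfi(sqrt(3)*y/2)


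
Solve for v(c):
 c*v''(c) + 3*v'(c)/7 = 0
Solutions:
 v(c) = C1 + C2*c^(4/7)


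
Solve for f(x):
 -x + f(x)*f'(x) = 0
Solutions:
 f(x) = -sqrt(C1 + x^2)
 f(x) = sqrt(C1 + x^2)


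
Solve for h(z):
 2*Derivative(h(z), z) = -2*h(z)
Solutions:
 h(z) = C1*exp(-z)


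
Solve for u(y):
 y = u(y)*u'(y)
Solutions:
 u(y) = -sqrt(C1 + y^2)
 u(y) = sqrt(C1 + y^2)


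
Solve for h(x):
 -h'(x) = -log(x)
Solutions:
 h(x) = C1 + x*log(x) - x


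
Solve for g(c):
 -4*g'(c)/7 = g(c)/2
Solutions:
 g(c) = C1*exp(-7*c/8)


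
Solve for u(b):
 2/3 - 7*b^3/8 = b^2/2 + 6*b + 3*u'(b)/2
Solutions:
 u(b) = C1 - 7*b^4/48 - b^3/9 - 2*b^2 + 4*b/9


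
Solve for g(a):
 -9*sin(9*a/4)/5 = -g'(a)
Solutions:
 g(a) = C1 - 4*cos(9*a/4)/5


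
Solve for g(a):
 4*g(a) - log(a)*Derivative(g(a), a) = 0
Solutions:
 g(a) = C1*exp(4*li(a))


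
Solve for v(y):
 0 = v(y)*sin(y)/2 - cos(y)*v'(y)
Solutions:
 v(y) = C1/sqrt(cos(y))


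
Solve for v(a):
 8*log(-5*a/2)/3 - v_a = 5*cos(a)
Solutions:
 v(a) = C1 + 8*a*log(-a)/3 - 8*a/3 - 8*a*log(2)/3 + 8*a*log(5)/3 - 5*sin(a)


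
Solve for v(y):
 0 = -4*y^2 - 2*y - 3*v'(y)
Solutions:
 v(y) = C1 - 4*y^3/9 - y^2/3


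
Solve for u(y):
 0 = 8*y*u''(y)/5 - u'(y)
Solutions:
 u(y) = C1 + C2*y^(13/8)


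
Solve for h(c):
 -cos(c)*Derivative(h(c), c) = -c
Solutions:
 h(c) = C1 + Integral(c/cos(c), c)


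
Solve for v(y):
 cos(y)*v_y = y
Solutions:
 v(y) = C1 + Integral(y/cos(y), y)


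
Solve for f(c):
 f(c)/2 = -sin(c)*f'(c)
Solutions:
 f(c) = C1*(cos(c) + 1)^(1/4)/(cos(c) - 1)^(1/4)


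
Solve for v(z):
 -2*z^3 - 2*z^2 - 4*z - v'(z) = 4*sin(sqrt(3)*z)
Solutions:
 v(z) = C1 - z^4/2 - 2*z^3/3 - 2*z^2 + 4*sqrt(3)*cos(sqrt(3)*z)/3


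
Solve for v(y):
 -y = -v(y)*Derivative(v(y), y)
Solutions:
 v(y) = -sqrt(C1 + y^2)
 v(y) = sqrt(C1 + y^2)


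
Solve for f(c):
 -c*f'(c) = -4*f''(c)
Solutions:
 f(c) = C1 + C2*erfi(sqrt(2)*c/4)


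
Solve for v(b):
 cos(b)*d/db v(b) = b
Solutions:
 v(b) = C1 + Integral(b/cos(b), b)


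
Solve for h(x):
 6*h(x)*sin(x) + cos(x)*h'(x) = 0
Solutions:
 h(x) = C1*cos(x)^6


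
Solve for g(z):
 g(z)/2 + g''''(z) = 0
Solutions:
 g(z) = (C1*sin(2^(1/4)*z/2) + C2*cos(2^(1/4)*z/2))*exp(-2^(1/4)*z/2) + (C3*sin(2^(1/4)*z/2) + C4*cos(2^(1/4)*z/2))*exp(2^(1/4)*z/2)


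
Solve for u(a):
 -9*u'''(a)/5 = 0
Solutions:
 u(a) = C1 + C2*a + C3*a^2


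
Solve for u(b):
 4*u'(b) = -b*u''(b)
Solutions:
 u(b) = C1 + C2/b^3


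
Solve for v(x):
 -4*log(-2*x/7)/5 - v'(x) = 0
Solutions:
 v(x) = C1 - 4*x*log(-x)/5 + 4*x*(-log(2) + 1 + log(7))/5


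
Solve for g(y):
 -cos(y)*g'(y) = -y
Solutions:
 g(y) = C1 + Integral(y/cos(y), y)


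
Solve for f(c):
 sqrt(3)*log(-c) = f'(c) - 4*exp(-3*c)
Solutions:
 f(c) = C1 + sqrt(3)*c*log(-c) - sqrt(3)*c - 4*exp(-3*c)/3


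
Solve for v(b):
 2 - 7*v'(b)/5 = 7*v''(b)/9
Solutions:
 v(b) = C1 + C2*exp(-9*b/5) + 10*b/7


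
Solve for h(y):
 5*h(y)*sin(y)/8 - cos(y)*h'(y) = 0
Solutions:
 h(y) = C1/cos(y)^(5/8)


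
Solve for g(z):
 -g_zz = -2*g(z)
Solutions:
 g(z) = C1*exp(-sqrt(2)*z) + C2*exp(sqrt(2)*z)


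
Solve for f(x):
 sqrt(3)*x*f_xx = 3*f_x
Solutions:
 f(x) = C1 + C2*x^(1 + sqrt(3))


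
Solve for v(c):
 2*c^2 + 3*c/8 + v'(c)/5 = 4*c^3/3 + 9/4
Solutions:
 v(c) = C1 + 5*c^4/3 - 10*c^3/3 - 15*c^2/16 + 45*c/4


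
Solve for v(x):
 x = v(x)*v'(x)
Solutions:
 v(x) = -sqrt(C1 + x^2)
 v(x) = sqrt(C1 + x^2)


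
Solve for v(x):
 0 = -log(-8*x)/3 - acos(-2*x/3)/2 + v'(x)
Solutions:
 v(x) = C1 + x*log(-x)/3 + x*acos(-2*x/3)/2 - x/3 + x*log(2) + sqrt(9 - 4*x^2)/4


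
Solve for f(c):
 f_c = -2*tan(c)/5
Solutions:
 f(c) = C1 + 2*log(cos(c))/5


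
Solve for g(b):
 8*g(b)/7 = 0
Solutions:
 g(b) = 0


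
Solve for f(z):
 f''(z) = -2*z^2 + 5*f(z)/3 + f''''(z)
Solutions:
 f(z) = 6*z^2/5 + (C1*sin(3^(3/4)*5^(1/4)*z*sin(atan(sqrt(51)/3)/2)/3) + C2*cos(3^(3/4)*5^(1/4)*z*sin(atan(sqrt(51)/3)/2)/3))*exp(-3^(3/4)*5^(1/4)*z*cos(atan(sqrt(51)/3)/2)/3) + (C3*sin(3^(3/4)*5^(1/4)*z*sin(atan(sqrt(51)/3)/2)/3) + C4*cos(3^(3/4)*5^(1/4)*z*sin(atan(sqrt(51)/3)/2)/3))*exp(3^(3/4)*5^(1/4)*z*cos(atan(sqrt(51)/3)/2)/3) + 36/25


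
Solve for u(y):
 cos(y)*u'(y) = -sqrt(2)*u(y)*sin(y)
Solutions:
 u(y) = C1*cos(y)^(sqrt(2))


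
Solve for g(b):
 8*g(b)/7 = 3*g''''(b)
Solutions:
 g(b) = C1*exp(-42^(3/4)*b/21) + C2*exp(42^(3/4)*b/21) + C3*sin(42^(3/4)*b/21) + C4*cos(42^(3/4)*b/21)


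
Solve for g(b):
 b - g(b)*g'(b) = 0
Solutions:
 g(b) = -sqrt(C1 + b^2)
 g(b) = sqrt(C1 + b^2)


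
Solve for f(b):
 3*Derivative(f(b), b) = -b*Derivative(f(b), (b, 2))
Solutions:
 f(b) = C1 + C2/b^2


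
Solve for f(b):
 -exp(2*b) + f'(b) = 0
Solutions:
 f(b) = C1 + exp(2*b)/2


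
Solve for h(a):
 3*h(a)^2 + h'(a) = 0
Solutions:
 h(a) = 1/(C1 + 3*a)


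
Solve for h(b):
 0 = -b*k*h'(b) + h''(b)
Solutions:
 h(b) = Piecewise((-sqrt(2)*sqrt(pi)*C1*erf(sqrt(2)*b*sqrt(-k)/2)/(2*sqrt(-k)) - C2, (k > 0) | (k < 0)), (-C1*b - C2, True))


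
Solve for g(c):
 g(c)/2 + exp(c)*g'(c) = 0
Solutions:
 g(c) = C1*exp(exp(-c)/2)


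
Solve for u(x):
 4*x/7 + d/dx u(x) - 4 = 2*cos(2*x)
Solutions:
 u(x) = C1 - 2*x^2/7 + 4*x + 2*sin(x)*cos(x)


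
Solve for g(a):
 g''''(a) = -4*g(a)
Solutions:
 g(a) = (C1*sin(a) + C2*cos(a))*exp(-a) + (C3*sin(a) + C4*cos(a))*exp(a)


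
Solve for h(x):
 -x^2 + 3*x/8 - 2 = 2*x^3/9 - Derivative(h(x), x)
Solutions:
 h(x) = C1 + x^4/18 + x^3/3 - 3*x^2/16 + 2*x


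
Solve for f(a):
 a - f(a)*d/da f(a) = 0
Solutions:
 f(a) = -sqrt(C1 + a^2)
 f(a) = sqrt(C1 + a^2)


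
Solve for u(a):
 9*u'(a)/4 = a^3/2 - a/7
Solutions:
 u(a) = C1 + a^4/18 - 2*a^2/63


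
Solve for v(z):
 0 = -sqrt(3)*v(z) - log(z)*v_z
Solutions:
 v(z) = C1*exp(-sqrt(3)*li(z))


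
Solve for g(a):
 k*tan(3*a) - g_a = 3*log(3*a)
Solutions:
 g(a) = C1 - 3*a*log(a) - 3*a*log(3) + 3*a - k*log(cos(3*a))/3


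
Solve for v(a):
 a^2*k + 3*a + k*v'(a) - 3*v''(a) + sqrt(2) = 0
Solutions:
 v(a) = C1 + C2*exp(a*k/3) - a^3/3 - 9*a^2/(2*k) - sqrt(2)*a/k - 27*a/k^2


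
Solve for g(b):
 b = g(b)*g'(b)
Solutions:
 g(b) = -sqrt(C1 + b^2)
 g(b) = sqrt(C1 + b^2)


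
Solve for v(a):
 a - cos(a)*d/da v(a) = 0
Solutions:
 v(a) = C1 + Integral(a/cos(a), a)


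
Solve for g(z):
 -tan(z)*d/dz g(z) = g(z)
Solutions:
 g(z) = C1/sin(z)


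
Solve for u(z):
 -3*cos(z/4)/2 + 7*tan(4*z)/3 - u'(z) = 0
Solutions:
 u(z) = C1 - 7*log(cos(4*z))/12 - 6*sin(z/4)


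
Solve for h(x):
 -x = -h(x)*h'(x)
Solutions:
 h(x) = -sqrt(C1 + x^2)
 h(x) = sqrt(C1 + x^2)


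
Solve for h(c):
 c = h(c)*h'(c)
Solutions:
 h(c) = -sqrt(C1 + c^2)
 h(c) = sqrt(C1 + c^2)


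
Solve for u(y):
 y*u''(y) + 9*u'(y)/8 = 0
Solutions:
 u(y) = C1 + C2/y^(1/8)


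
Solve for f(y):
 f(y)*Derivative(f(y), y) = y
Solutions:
 f(y) = -sqrt(C1 + y^2)
 f(y) = sqrt(C1 + y^2)


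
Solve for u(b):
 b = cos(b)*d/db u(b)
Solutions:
 u(b) = C1 + Integral(b/cos(b), b)


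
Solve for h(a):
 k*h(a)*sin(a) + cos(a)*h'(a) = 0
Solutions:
 h(a) = C1*exp(k*log(cos(a)))


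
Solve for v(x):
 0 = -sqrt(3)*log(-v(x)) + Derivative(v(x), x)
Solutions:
 -li(-v(x)) = C1 + sqrt(3)*x


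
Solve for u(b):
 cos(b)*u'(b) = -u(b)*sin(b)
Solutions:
 u(b) = C1*cos(b)


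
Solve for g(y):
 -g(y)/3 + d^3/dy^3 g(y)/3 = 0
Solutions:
 g(y) = C3*exp(y) + (C1*sin(sqrt(3)*y/2) + C2*cos(sqrt(3)*y/2))*exp(-y/2)


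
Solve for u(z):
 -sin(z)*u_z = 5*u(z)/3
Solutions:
 u(z) = C1*(cos(z) + 1)^(5/6)/(cos(z) - 1)^(5/6)


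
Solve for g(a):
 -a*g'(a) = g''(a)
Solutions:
 g(a) = C1 + C2*erf(sqrt(2)*a/2)


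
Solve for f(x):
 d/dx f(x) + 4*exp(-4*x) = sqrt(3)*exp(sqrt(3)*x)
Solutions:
 f(x) = C1 + exp(sqrt(3)*x) + exp(-4*x)


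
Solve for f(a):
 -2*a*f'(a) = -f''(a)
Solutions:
 f(a) = C1 + C2*erfi(a)


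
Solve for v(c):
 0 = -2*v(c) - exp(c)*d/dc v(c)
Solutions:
 v(c) = C1*exp(2*exp(-c))


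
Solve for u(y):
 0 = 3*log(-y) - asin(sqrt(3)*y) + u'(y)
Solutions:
 u(y) = C1 - 3*y*log(-y) + y*asin(sqrt(3)*y) + 3*y + sqrt(3)*sqrt(1 - 3*y^2)/3


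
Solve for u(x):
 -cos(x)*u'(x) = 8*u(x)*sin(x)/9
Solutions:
 u(x) = C1*cos(x)^(8/9)


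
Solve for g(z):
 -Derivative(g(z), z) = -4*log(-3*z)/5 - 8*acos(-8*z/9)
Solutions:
 g(z) = C1 + 4*z*log(-z)/5 + 8*z*acos(-8*z/9) - 4*z/5 + 4*z*log(3)/5 + sqrt(81 - 64*z^2)


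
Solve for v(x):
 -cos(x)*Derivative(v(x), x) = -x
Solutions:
 v(x) = C1 + Integral(x/cos(x), x)


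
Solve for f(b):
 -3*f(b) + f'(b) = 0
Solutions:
 f(b) = C1*exp(3*b)


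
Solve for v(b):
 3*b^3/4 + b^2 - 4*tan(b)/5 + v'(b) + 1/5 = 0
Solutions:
 v(b) = C1 - 3*b^4/16 - b^3/3 - b/5 - 4*log(cos(b))/5


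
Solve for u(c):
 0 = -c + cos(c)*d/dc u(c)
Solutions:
 u(c) = C1 + Integral(c/cos(c), c)


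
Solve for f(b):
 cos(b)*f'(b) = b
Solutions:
 f(b) = C1 + Integral(b/cos(b), b)


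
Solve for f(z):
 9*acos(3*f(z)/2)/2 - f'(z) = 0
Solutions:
 Integral(1/acos(3*_y/2), (_y, f(z))) = C1 + 9*z/2


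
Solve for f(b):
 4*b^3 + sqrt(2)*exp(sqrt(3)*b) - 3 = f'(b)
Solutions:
 f(b) = C1 + b^4 - 3*b + sqrt(6)*exp(sqrt(3)*b)/3


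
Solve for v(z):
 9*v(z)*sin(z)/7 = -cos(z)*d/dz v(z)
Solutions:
 v(z) = C1*cos(z)^(9/7)


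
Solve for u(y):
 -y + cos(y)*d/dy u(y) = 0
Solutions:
 u(y) = C1 + Integral(y/cos(y), y)


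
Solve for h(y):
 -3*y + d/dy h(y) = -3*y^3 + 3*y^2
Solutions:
 h(y) = C1 - 3*y^4/4 + y^3 + 3*y^2/2


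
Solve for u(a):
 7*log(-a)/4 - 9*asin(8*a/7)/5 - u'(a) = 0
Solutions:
 u(a) = C1 + 7*a*log(-a)/4 - 9*a*asin(8*a/7)/5 - 7*a/4 - 9*sqrt(49 - 64*a^2)/40


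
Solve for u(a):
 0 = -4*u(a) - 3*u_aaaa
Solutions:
 u(a) = (C1*sin(3^(3/4)*a/3) + C2*cos(3^(3/4)*a/3))*exp(-3^(3/4)*a/3) + (C3*sin(3^(3/4)*a/3) + C4*cos(3^(3/4)*a/3))*exp(3^(3/4)*a/3)
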